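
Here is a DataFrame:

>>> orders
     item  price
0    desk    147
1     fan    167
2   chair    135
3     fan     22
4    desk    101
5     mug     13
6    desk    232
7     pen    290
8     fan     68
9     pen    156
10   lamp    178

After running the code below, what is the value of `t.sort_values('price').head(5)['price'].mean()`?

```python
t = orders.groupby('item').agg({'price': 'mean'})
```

114.333333333

group by item, mean of price:
            price
item             
chair  135.000000
desk   160.000000
fan     85.666667
lamp   178.000000
mug     13.000000
pen    223.000000
sort by price:
            price
item             
mug     13.000000
fan     85.666667
chair  135.000000
desk   160.000000
lamp   178.000000
pen    223.000000
take first 5 rows:
            price
item             
mug     13.000000
fan     85.666667
chair  135.000000
desk   160.000000
lamp   178.000000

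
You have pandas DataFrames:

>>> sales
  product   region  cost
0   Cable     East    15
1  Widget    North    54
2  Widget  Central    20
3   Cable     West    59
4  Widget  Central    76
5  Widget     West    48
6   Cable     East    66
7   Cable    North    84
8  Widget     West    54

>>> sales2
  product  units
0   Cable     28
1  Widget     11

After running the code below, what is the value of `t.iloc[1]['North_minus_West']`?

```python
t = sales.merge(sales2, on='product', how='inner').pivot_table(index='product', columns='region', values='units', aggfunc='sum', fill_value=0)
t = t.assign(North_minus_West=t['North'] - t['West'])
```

-11

merge on 'product' (how='inner') → 9 rows:
  product   region  cost  units
0   Cable     East    15     28
1  Widget    North    54     11
2  Widget  Central    20     11
3   Cable     West    59     28
4  Widget  Central    76     11
5  Widget     West    48     11
6   Cable     East    66     28
7   Cable    North    84     28
8  Widget     West    54     11
pivot: rows=product, cols=region, sum(units):
region   Central  East  North  West
product                            
Cable          0    56     28    28
Widget        22     0     11    22
add column North_minus_West = t['North'] - t['West']:
region   Central  East  North  West  North_minus_West
product                                              
Cable          0    56     28    28                 0
Widget        22     0     11    22               -11
value at position 1, column 'North_minus_West' → -11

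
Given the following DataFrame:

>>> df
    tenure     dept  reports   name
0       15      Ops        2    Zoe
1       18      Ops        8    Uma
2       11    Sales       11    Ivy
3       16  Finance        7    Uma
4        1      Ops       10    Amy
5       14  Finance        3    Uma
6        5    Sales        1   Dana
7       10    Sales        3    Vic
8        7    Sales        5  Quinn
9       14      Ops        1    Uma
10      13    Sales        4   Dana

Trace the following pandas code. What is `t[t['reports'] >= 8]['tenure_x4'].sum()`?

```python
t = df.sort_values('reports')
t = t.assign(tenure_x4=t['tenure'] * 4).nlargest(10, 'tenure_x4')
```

sort by reports:
    tenure     dept  reports   name
6        5    Sales        1   Dana
9       14      Ops        1    Uma
0       15      Ops        2    Zoe
5       14  Finance        3    Uma
7       10    Sales        3    Vic
10      13    Sales        4   Dana
8        7    Sales        5  Quinn
3       16  Finance        7    Uma
1       18      Ops        8    Uma
4        1      Ops       10    Amy
2       11    Sales       11    Ivy
add column tenure_x4 = t['tenure'] * 4:
    tenure     dept  reports   name  tenure_x4
6        5    Sales        1   Dana         20
9       14      Ops        1    Uma         56
0       15      Ops        2    Zoe         60
5       14  Finance        3    Uma         56
7       10    Sales        3    Vic         40
10      13    Sales        4   Dana         52
8        7    Sales        5  Quinn         28
3       16  Finance        7    Uma         64
1       18      Ops        8    Uma         72
4        1      Ops       10    Amy          4
2       11    Sales       11    Ivy         44
take 10 rows with largest tenure_x4:
    tenure     dept  reports   name  tenure_x4
1       18      Ops        8    Uma         72
3       16  Finance        7    Uma         64
0       15      Ops        2    Zoe         60
9       14      Ops        1    Uma         56
5       14  Finance        3    Uma         56
10      13    Sales        4   Dana         52
2       11    Sales       11    Ivy         44
7       10    Sales        3    Vic         40
8        7    Sales        5  Quinn         28
6        5    Sales        1   Dana         20
filter rows where reports >= 8:
   tenure   dept  reports name  tenure_x4
1      18    Ops        8  Uma         72
2      11  Sales       11  Ivy         44
Reading off the sum of column 'tenure_x4', we get 116.

116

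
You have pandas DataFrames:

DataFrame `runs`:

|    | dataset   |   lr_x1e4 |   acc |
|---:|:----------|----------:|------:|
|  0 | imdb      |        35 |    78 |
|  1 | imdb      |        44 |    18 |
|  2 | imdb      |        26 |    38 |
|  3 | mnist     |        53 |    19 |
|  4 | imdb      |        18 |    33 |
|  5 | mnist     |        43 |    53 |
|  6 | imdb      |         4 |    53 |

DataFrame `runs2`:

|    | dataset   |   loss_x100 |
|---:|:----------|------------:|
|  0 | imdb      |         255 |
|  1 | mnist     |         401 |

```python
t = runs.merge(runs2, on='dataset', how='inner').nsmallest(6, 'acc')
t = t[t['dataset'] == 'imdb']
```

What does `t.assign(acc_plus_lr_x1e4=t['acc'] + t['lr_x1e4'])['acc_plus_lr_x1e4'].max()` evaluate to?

64

merge on 'dataset' (how='inner') → 7 rows:
  dataset  lr_x1e4  acc  loss_x100
0    imdb       35   78        255
1    imdb       44   18        255
2    imdb       26   38        255
3   mnist       53   19        401
4    imdb       18   33        255
5   mnist       43   53        401
6    imdb        4   53        255
take 6 rows with smallest acc:
  dataset  lr_x1e4  acc  loss_x100
1    imdb       44   18        255
3   mnist       53   19        401
4    imdb       18   33        255
2    imdb       26   38        255
5   mnist       43   53        401
6    imdb        4   53        255
filter rows where dataset == 'imdb':
  dataset  lr_x1e4  acc  loss_x100
1    imdb       44   18        255
4    imdb       18   33        255
2    imdb       26   38        255
6    imdb        4   53        255
add column acc_plus_lr_x1e4 = t['acc'] + t['lr_x1e4']:
  dataset  lr_x1e4  acc  loss_x100  acc_plus_lr_x1e4
1    imdb       44   18        255                62
4    imdb       18   33        255                51
2    imdb       26   38        255                64
6    imdb        4   53        255                57
Taking the max of column 'acc_plus_lr_x1e4' gives 64.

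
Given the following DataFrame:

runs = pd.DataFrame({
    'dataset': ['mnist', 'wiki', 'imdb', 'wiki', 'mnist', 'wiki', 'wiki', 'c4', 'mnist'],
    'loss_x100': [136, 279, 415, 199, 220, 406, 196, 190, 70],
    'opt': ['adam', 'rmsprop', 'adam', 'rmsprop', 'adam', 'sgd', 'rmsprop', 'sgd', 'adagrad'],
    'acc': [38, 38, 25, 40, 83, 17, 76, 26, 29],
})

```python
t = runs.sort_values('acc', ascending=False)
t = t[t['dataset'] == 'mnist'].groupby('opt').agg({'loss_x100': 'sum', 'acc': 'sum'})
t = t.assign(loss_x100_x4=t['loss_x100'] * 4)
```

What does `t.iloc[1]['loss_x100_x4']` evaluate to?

sort by acc descending:
  dataset  loss_x100      opt  acc
4   mnist        220     adam   83
6    wiki        196  rmsprop   76
3    wiki        199  rmsprop   40
0   mnist        136     adam   38
1    wiki        279  rmsprop   38
8   mnist         70  adagrad   29
7      c4        190      sgd   26
2    imdb        415     adam   25
5    wiki        406      sgd   17
filter rows where dataset == 'mnist':
  dataset  loss_x100      opt  acc
4   mnist        220     adam   83
0   mnist        136     adam   38
8   mnist         70  adagrad   29
group by opt: sum(loss_x100), sum(acc):
         loss_x100  acc
opt                    
adagrad         70   29
adam           356  121
add column loss_x100_x4 = t['loss_x100'] * 4:
         loss_x100  acc  loss_x100_x4
opt                                  
adagrad         70   29           280
adam           356  121          1424
value at position 1, column 'loss_x100_x4' → 1424

1424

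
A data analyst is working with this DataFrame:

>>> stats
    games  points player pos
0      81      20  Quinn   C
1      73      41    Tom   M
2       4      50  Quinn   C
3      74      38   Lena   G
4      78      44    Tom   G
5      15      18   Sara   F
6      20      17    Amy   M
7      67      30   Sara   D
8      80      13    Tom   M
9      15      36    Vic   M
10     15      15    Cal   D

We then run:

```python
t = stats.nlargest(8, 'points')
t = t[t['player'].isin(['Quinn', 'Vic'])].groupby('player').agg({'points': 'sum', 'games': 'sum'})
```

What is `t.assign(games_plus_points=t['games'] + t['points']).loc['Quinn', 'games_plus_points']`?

take 8 rows with largest points:
   games  points player pos
2      4      50  Quinn   C
4     78      44    Tom   G
1     73      41    Tom   M
3     74      38   Lena   G
9     15      36    Vic   M
7     67      30   Sara   D
0     81      20  Quinn   C
5     15      18   Sara   F
filter rows where player in ['Quinn', 'Vic']:
   games  points player pos
2      4      50  Quinn   C
9     15      36    Vic   M
0     81      20  Quinn   C
group by player: sum(points), sum(games):
        points  games
player               
Quinn       70     85
Vic         36     15
add column games_plus_points = t['games'] + t['points']:
        points  games  games_plus_points
player                                  
Quinn       70     85                155
Vic         36     15                 51

155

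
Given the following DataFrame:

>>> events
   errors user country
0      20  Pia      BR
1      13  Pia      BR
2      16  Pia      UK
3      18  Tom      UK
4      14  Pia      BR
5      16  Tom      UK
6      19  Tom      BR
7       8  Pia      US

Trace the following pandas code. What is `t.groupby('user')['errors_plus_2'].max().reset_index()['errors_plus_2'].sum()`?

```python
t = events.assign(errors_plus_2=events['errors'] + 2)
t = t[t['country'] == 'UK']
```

38

add column errors_plus_2 = events['errors'] + 2:
   errors user country  errors_plus_2
0      20  Pia      BR             22
1      13  Pia      BR             15
2      16  Pia      UK             18
3      18  Tom      UK             20
4      14  Pia      BR             16
5      16  Tom      UK             18
6      19  Tom      BR             21
7       8  Pia      US             10
filter rows where country == 'UK':
   errors user country  errors_plus_2
2      16  Pia      UK             18
3      18  Tom      UK             20
5      16  Tom      UK             18
group by user, max of errors_plus_2:
user
Pia    18
Tom    20
Name: errors_plus_2, dtype: int64
reset_index():
  user  errors_plus_2
0  Pia             18
1  Tom             20
Taking the sum of column 'errors_plus_2' gives 38.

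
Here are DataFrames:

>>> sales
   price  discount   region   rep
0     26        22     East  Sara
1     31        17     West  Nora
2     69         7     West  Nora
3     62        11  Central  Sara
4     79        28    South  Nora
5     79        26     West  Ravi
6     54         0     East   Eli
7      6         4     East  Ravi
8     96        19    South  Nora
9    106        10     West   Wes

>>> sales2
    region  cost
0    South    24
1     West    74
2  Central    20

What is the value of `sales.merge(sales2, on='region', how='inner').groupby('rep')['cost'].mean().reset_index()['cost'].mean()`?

merge on 'region' (how='inner') → 7 rows:
   price  discount   region   rep  cost
0     31        17     West  Nora    74
1     69         7     West  Nora    74
2     62        11  Central  Sara    20
3     79        28    South  Nora    24
4     79        26     West  Ravi    74
5     96        19    South  Nora    24
6    106        10     West   Wes    74
group by rep, mean of cost:
rep
Nora    49.0
Ravi    74.0
Sara    20.0
Wes     74.0
Name: cost, dtype: float64
reset_index():
    rep  cost
0  Nora  49.0
1  Ravi  74.0
2  Sara  20.0
3   Wes  74.0
Reading off the mean of column 'cost', we get 54.25.

54.25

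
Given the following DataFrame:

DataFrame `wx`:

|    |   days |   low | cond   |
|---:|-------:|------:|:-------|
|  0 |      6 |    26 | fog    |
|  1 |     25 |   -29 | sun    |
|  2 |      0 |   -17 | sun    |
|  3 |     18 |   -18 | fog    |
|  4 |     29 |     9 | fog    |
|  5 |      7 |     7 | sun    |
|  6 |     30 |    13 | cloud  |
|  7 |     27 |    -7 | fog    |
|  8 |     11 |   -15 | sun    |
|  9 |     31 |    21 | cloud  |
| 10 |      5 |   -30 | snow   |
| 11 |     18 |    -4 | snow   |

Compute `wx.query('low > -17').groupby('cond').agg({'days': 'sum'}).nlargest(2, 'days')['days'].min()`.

filter rows where low > -17:
    days  low   cond
0      6   26    fog
4     29    9    fog
5      7    7    sun
6     30   13  cloud
7     27   -7    fog
8     11  -15    sun
9     31   21  cloud
11    18   -4   snow
group by cond, sum of days:
       days
cond       
cloud    61
fog      62
snow     18
sun      18
take 2 rows with largest days:
       days
cond       
fog      62
cloud    61

61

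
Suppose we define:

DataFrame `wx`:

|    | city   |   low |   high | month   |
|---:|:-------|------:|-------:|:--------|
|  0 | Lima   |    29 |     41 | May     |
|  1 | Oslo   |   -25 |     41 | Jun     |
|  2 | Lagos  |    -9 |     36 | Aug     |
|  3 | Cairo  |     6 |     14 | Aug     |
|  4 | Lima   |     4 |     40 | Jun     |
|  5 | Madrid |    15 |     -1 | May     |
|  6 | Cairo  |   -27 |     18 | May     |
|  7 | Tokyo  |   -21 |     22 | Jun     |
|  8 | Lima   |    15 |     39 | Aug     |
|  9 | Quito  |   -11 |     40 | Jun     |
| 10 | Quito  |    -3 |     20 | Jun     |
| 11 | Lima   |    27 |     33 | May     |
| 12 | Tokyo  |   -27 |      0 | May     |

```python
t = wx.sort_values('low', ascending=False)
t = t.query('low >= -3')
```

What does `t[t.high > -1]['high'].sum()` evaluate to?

sort by low descending:
      city  low  high month
0     Lima   29    41   May
11    Lima   27    33   May
5   Madrid   15    -1   May
8     Lima   15    39   Aug
3    Cairo    6    14   Aug
4     Lima    4    40   Jun
10   Quito   -3    20   Jun
2    Lagos   -9    36   Aug
9    Quito  -11    40   Jun
7    Tokyo  -21    22   Jun
1     Oslo  -25    41   Jun
6    Cairo  -27    18   May
12   Tokyo  -27     0   May
filter rows where low >= -3:
      city  low  high month
0     Lima   29    41   May
11    Lima   27    33   May
5   Madrid   15    -1   May
8     Lima   15    39   Aug
3    Cairo    6    14   Aug
4     Lima    4    40   Jun
10   Quito   -3    20   Jun
filter rows where high > -1:
     city  low  high month
0    Lima   29    41   May
11   Lima   27    33   May
8    Lima   15    39   Aug
3   Cairo    6    14   Aug
4    Lima    4    40   Jun
10  Quito   -3    20   Jun
So sum() = 187.

187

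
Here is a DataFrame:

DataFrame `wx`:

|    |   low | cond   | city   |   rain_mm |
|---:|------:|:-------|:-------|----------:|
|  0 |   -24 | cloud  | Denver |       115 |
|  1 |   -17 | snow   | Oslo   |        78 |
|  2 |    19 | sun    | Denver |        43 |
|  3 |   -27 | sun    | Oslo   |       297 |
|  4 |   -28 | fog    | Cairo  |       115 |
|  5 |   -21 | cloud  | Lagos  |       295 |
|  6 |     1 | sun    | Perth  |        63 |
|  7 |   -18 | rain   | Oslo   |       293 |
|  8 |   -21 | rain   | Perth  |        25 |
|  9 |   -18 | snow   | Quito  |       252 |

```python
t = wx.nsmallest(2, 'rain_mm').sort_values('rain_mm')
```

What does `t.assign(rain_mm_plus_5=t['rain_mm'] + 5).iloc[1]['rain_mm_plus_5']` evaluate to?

48

take 2 rows with smallest rain_mm:
   low  cond    city  rain_mm
8  -21  rain   Perth       25
2   19   sun  Denver       43
sort by rain_mm:
   low  cond    city  rain_mm
8  -21  rain   Perth       25
2   19   sun  Denver       43
add column rain_mm_plus_5 = t['rain_mm'] + 5:
   low  cond    city  rain_mm  rain_mm_plus_5
8  -21  rain   Perth       25              30
2   19   sun  Denver       43              48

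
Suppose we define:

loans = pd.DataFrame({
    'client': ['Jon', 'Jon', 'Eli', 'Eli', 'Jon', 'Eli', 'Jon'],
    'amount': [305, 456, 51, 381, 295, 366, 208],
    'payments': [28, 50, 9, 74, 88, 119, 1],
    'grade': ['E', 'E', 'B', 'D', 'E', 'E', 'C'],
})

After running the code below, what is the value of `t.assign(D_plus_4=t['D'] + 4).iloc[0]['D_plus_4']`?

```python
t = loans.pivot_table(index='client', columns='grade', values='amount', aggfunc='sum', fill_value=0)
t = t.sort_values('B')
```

pivot: rows=client, cols=grade, sum(amount):
grade    B    C    D     E
client                    
Eli     51    0  381   366
Jon      0  208    0  1056
sort by B:
grade    B    C    D     E
client                    
Jon      0  208    0  1056
Eli     51    0  381   366
add column D_plus_4 = t['D'] + 4:
grade    B    C    D     E  D_plus_4
client                              
Jon      0  208    0  1056         4
Eli     51    0  381   366       385
So iloc[0]['D_plus_4'] = 4.

4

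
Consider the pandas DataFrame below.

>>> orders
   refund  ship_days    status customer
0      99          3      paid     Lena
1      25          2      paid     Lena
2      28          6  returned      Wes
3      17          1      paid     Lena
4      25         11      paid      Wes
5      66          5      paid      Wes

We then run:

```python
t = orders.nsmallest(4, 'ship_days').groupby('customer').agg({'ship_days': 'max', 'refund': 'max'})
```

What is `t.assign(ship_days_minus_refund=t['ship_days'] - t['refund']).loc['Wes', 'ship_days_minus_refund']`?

-61

take 4 rows with smallest ship_days:
   refund  ship_days status customer
3      17          1   paid     Lena
1      25          2   paid     Lena
0      99          3   paid     Lena
5      66          5   paid      Wes
group by customer: max(ship_days), max(refund):
          ship_days  refund
customer                   
Lena              3      99
Wes               5      66
add column ship_days_minus_refund = t['ship_days'] - t['refund']:
          ship_days  refund  ship_days_minus_refund
customer                                           
Lena              3      99                     -96
Wes               5      66                     -61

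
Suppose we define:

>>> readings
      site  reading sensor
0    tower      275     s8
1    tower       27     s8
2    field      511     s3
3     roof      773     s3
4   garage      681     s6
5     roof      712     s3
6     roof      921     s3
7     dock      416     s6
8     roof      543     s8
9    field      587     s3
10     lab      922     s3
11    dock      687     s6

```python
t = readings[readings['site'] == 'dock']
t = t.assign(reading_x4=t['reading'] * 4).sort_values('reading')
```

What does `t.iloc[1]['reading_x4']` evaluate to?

2748

filter rows where site == 'dock':
    site  reading sensor
7   dock      416     s6
11  dock      687     s6
add column reading_x4 = t['reading'] * 4:
    site  reading sensor  reading_x4
7   dock      416     s6        1664
11  dock      687     s6        2748
sort by reading:
    site  reading sensor  reading_x4
7   dock      416     s6        1664
11  dock      687     s6        2748
Reading off the value at position 1, column 'reading_x4', we get 2748.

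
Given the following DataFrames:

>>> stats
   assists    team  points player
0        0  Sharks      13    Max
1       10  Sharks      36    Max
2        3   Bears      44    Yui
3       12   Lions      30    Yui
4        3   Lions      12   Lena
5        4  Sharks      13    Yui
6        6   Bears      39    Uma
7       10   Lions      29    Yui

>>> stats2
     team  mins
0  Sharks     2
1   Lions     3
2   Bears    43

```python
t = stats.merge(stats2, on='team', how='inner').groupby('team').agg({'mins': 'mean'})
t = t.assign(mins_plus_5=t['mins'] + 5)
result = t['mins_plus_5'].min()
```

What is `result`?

7.0

merge on 'team' (how='inner') → 8 rows:
   assists    team  points player  mins
0        0  Sharks      13    Max     2
1       10  Sharks      36    Max     2
2        3   Bears      44    Yui    43
3       12   Lions      30    Yui     3
4        3   Lions      12   Lena     3
5        4  Sharks      13    Yui     2
6        6   Bears      39    Uma    43
7       10   Lions      29    Yui     3
group by team, mean of mins:
        mins
team        
Bears   43.0
Lions    3.0
Sharks   2.0
add column mins_plus_5 = t['mins'] + 5:
        mins  mins_plus_5
team                     
Bears   43.0         48.0
Lions    3.0          8.0
Sharks   2.0          7.0
min of column 'mins_plus_5' → 7.0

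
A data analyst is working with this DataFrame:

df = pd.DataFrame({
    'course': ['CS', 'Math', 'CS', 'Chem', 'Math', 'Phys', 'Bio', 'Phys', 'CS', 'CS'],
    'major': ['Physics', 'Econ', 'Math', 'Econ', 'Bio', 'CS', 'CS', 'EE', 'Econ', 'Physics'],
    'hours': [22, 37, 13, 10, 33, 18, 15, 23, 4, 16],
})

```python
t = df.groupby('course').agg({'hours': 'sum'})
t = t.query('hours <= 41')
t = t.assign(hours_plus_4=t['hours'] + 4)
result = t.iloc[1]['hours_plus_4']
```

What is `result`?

14

group by course, sum of hours:
        hours
course       
Bio        15
CS         55
Chem       10
Math       70
Phys       41
filter rows where hours <= 41:
        hours
course       
Bio        15
Chem       10
Phys       41
add column hours_plus_4 = t['hours'] + 4:
        hours  hours_plus_4
course                     
Bio        15            19
Chem       10            14
Phys       41            45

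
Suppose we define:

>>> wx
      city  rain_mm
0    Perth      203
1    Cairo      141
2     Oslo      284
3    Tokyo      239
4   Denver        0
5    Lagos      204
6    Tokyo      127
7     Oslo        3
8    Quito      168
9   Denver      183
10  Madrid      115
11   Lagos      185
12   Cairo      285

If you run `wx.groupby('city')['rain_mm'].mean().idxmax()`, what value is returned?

Cairo

group by city, mean of rain_mm:
city
Cairo     213.0
Denver     91.5
Lagos     194.5
Madrid    115.0
Oslo      143.5
Perth     203.0
Quito     168.0
Tokyo     183.0
Name: rain_mm, dtype: float64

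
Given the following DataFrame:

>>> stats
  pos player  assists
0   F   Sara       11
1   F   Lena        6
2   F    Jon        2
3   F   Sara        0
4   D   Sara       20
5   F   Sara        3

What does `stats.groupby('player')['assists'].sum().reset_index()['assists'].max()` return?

34

group by player, sum of assists:
player
Jon      2
Lena     6
Sara    34
Name: assists, dtype: int64
reset_index():
  player  assists
0    Jon        2
1   Lena        6
2   Sara       34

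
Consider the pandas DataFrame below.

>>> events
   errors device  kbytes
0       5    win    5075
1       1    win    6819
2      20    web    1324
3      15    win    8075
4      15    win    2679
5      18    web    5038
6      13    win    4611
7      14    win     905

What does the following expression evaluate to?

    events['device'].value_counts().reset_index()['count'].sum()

value_counts of device:
device
win    6
web    2
Name: count, dtype: int64
reset_index():
  device  count
0    win      6
1    web      2
Finally, sum of column 'count' = 8.

8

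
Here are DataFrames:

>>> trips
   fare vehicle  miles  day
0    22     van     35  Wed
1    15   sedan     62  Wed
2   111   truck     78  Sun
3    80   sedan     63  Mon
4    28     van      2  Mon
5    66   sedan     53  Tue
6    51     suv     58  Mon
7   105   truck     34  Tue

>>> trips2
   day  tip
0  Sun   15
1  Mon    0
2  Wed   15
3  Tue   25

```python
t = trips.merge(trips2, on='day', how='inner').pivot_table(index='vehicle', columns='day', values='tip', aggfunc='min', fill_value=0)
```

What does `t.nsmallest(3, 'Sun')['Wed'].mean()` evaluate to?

10.0

merge on 'day' (how='inner') → 8 rows:
   fare vehicle  miles  day  tip
0    22     van     35  Wed   15
1    15   sedan     62  Wed   15
2   111   truck     78  Sun   15
3    80   sedan     63  Mon    0
4    28     van      2  Mon    0
5    66   sedan     53  Tue   25
6    51     suv     58  Mon    0
7   105   truck     34  Tue   25
pivot: rows=vehicle, cols=day, min(tip):
day      Mon  Sun  Tue  Wed
vehicle                    
sedan      0    0   25   15
suv        0    0    0    0
truck      0   15   25    0
van        0    0    0   15
take 3 rows with smallest Sun:
day      Mon  Sun  Tue  Wed
vehicle                    
sedan      0    0   25   15
suv        0    0    0    0
van        0    0    0   15
Taking the mean of column 'Wed' gives 10.0.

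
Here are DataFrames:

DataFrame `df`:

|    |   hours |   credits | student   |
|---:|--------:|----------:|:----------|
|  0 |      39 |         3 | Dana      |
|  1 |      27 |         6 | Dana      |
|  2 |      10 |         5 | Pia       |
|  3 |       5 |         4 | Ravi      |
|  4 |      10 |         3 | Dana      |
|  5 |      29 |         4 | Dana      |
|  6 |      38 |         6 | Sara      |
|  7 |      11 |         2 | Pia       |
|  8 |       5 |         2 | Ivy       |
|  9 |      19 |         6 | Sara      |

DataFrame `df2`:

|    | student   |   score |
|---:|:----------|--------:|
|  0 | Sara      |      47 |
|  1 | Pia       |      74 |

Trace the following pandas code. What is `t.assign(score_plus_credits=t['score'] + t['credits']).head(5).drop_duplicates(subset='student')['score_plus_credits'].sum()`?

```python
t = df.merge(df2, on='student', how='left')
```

79.0

merge on 'student' (how='left') → 10 rows:
   hours  credits student  score
0     39        3    Dana    NaN
1     27        6    Dana    NaN
2     10        5     Pia   74.0
3      5        4    Ravi    NaN
4     10        3    Dana    NaN
5     29        4    Dana    NaN
6     38        6    Sara   47.0
7     11        2     Pia   74.0
8      5        2     Ivy    NaN
9     19        6    Sara   47.0
add column score_plus_credits = t['score'] + t['credits']:
   hours  credits student  score  score_plus_credits
0     39        3    Dana    NaN                 NaN
1     27        6    Dana    NaN                 NaN
2     10        5     Pia   74.0                79.0
3      5        4    Ravi    NaN                 NaN
4     10        3    Dana    NaN                 NaN
5     29        4    Dana    NaN                 NaN
6     38        6    Sara   47.0                53.0
7     11        2     Pia   74.0                76.0
8      5        2     Ivy    NaN                 NaN
9     19        6    Sara   47.0                53.0
take first 5 rows:
   hours  credits student  score  score_plus_credits
0     39        3    Dana    NaN                 NaN
1     27        6    Dana    NaN                 NaN
2     10        5     Pia   74.0                79.0
3      5        4    Ravi    NaN                 NaN
4     10        3    Dana    NaN                 NaN
drop duplicate student (keep=first):
   hours  credits student  score  score_plus_credits
0     39        3    Dana    NaN                 NaN
2     10        5     Pia   74.0                79.0
3      5        4    Ravi    NaN                 NaN
Hence 79.0.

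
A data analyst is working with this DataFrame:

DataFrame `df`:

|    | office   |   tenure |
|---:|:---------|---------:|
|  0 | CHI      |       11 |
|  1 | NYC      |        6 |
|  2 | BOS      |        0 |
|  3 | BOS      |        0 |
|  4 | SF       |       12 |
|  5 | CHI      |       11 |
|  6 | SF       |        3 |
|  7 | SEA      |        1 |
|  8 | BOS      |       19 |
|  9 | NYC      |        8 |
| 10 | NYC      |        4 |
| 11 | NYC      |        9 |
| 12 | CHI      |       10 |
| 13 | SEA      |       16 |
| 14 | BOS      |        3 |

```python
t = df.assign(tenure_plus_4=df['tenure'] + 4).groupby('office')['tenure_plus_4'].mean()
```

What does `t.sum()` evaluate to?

58.9166666667

add column tenure_plus_4 = df['tenure'] + 4:
   office  tenure  tenure_plus_4
0     CHI      11             15
1     NYC       6             10
2     BOS       0              4
3     BOS       0              4
4      SF      12             16
5     CHI      11             15
6      SF       3              7
7     SEA       1              5
8     BOS      19             23
9     NYC       8             12
10    NYC       4              8
11    NYC       9             13
12    CHI      10             14
13    SEA      16             20
14    BOS       3              7
group by office, mean of tenure_plus_4:
office
BOS     9.500000
CHI    14.666667
NYC    10.750000
SEA    12.500000
SF     11.500000
Name: tenure_plus_4, dtype: float64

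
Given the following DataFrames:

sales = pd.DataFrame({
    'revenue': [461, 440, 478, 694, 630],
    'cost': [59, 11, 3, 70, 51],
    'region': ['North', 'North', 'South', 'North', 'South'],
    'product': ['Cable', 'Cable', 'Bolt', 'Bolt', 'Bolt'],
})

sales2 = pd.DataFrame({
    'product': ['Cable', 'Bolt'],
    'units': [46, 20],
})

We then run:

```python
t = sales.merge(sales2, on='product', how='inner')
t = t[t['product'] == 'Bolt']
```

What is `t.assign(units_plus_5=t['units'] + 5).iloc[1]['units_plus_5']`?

merge on 'product' (how='inner') → 5 rows:
   revenue  cost region product  units
0      461    59  North   Cable     46
1      440    11  North   Cable     46
2      478     3  South    Bolt     20
3      694    70  North    Bolt     20
4      630    51  South    Bolt     20
filter rows where product == 'Bolt':
   revenue  cost region product  units
2      478     3  South    Bolt     20
3      694    70  North    Bolt     20
4      630    51  South    Bolt     20
add column units_plus_5 = t['units'] + 5:
   revenue  cost region product  units  units_plus_5
2      478     3  South    Bolt     20            25
3      694    70  North    Bolt     20            25
4      630    51  South    Bolt     20            25

25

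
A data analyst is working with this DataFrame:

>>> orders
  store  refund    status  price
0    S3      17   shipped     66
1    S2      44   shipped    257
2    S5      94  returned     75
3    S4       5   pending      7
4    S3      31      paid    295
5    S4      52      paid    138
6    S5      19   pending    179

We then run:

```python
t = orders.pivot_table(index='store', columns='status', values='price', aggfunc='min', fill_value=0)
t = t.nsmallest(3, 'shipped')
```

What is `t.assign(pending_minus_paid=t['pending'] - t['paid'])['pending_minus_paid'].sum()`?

-247

pivot: rows=store, cols=status, min(price):
status  paid  pending  returned  shipped
store                                   
S2         0        0         0      257
S3       295        0         0       66
S4       138        7         0        0
S5         0      179        75        0
take 3 rows with smallest shipped:
status  paid  pending  returned  shipped
store                                   
S4       138        7         0        0
S5         0      179        75        0
S3       295        0         0       66
add column pending_minus_paid = t['pending'] - t['paid']:
status  paid  pending  returned  shipped  pending_minus_paid
store                                                       
S4       138        7         0        0                -131
S5         0      179        75        0                 179
S3       295        0         0       66                -295
Finally, sum of column 'pending_minus_paid' = -247.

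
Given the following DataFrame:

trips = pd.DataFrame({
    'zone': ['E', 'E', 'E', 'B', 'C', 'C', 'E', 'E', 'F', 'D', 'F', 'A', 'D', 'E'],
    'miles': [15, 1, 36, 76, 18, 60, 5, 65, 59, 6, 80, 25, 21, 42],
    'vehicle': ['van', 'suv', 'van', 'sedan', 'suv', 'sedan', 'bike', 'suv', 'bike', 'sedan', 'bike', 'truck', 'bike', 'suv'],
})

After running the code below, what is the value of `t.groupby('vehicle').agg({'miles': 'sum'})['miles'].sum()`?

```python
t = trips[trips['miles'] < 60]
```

filter rows where miles < 60:
   zone  miles vehicle
0     E     15     van
1     E      1     suv
2     E     36     van
4     C     18     suv
6     E      5    bike
8     F     59    bike
9     D      6   sedan
11    A     25   truck
12    D     21    bike
13    E     42     suv
group by vehicle, sum of miles:
         miles
vehicle       
bike        85
sedan        6
suv         61
truck       25
van         51
Taking the sum of column 'miles' gives 228.

228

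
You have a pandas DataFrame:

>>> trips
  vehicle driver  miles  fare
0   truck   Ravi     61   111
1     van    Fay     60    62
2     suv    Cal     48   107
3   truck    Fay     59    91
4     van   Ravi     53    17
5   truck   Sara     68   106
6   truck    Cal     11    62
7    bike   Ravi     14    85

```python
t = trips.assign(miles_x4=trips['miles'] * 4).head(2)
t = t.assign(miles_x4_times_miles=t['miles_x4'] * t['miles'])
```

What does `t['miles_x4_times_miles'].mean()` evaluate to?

add column miles_x4 = trips['miles'] * 4:
  vehicle driver  miles  fare  miles_x4
0   truck   Ravi     61   111       244
1     van    Fay     60    62       240
2     suv    Cal     48   107       192
3   truck    Fay     59    91       236
4     van   Ravi     53    17       212
5   truck   Sara     68   106       272
6   truck    Cal     11    62        44
7    bike   Ravi     14    85        56
take first 2 rows:
  vehicle driver  miles  fare  miles_x4
0   truck   Ravi     61   111       244
1     van    Fay     60    62       240
add column miles_x4_times_miles = t['miles_x4'] * t['miles']:
  vehicle driver  miles  fare  miles_x4  miles_x4_times_miles
0   truck   Ravi     61   111       244                 14884
1     van    Fay     60    62       240                 14400
Finally, mean of column 'miles_x4_times_miles' = 14642.0.

14642.0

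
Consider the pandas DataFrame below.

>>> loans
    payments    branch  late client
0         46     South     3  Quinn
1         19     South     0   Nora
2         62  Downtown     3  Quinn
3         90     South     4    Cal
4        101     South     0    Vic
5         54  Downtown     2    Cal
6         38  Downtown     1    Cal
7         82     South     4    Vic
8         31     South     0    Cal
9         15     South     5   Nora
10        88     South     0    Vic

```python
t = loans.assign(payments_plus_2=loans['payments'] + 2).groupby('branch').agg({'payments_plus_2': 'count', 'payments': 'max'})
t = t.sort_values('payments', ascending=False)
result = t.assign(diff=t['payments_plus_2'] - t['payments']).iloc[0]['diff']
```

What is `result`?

-93

add column payments_plus_2 = loans['payments'] + 2:
    payments    branch  late client  payments_plus_2
0         46     South     3  Quinn               48
1         19     South     0   Nora               21
2         62  Downtown     3  Quinn               64
3         90     South     4    Cal               92
4        101     South     0    Vic              103
5         54  Downtown     2    Cal               56
6         38  Downtown     1    Cal               40
7         82     South     4    Vic               84
8         31     South     0    Cal               33
9         15     South     5   Nora               17
10        88     South     0    Vic               90
group by branch: count(payments_plus_2), max(payments):
          payments_plus_2  payments
branch                             
Downtown                3        62
South                   8       101
sort by payments descending:
          payments_plus_2  payments
branch                             
South                   8       101
Downtown                3        62
add column diff = t['payments_plus_2'] - t['payments']:
          payments_plus_2  payments  diff
branch                                   
South                   8       101   -93
Downtown                3        62   -59
Reading off the value at position 0, column 'diff', we get -93.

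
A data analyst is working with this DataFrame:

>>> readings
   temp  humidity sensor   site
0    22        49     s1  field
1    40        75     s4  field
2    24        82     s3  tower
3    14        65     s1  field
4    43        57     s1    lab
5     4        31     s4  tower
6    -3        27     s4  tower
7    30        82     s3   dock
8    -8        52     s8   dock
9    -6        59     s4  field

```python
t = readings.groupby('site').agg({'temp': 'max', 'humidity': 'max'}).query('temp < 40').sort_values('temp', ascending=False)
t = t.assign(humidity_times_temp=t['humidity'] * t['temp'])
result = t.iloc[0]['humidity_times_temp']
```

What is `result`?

group by site: max(temp), max(humidity):
       temp  humidity
site                 
dock     30        82
field    40        75
lab      43        57
tower    24        82
filter rows where temp < 40:
       temp  humidity
site                 
dock     30        82
tower    24        82
sort by temp descending:
       temp  humidity
site                 
dock     30        82
tower    24        82
add column humidity_times_temp = t['humidity'] * t['temp']:
       temp  humidity  humidity_times_temp
site                                      
dock     30        82                 2460
tower    24        82                 1968
Taking the value at position 0, column 'humidity_times_temp' gives 2460.

2460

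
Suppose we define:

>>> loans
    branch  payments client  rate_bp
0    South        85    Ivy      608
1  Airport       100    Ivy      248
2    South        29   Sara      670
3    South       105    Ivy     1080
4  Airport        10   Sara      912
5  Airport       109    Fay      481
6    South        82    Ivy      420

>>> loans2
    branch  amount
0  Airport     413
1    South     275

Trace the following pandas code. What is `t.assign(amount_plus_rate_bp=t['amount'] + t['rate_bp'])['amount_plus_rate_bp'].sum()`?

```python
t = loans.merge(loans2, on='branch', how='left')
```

6758

merge on 'branch' (how='left') → 7 rows:
    branch  payments client  rate_bp  amount
0    South        85    Ivy      608     275
1  Airport       100    Ivy      248     413
2    South        29   Sara      670     275
3    South       105    Ivy     1080     275
4  Airport        10   Sara      912     413
5  Airport       109    Fay      481     413
6    South        82    Ivy      420     275
add column amount_plus_rate_bp = t['amount'] + t['rate_bp']:
    branch  payments client  rate_bp  amount  amount_plus_rate_bp
0    South        85    Ivy      608     275                  883
1  Airport       100    Ivy      248     413                  661
2    South        29   Sara      670     275                  945
3    South       105    Ivy     1080     275                 1355
4  Airport        10   Sara      912     413                 1325
5  Airport       109    Fay      481     413                  894
6    South        82    Ivy      420     275                  695
The sum of column 'amount_plus_rate_bp' is 6758.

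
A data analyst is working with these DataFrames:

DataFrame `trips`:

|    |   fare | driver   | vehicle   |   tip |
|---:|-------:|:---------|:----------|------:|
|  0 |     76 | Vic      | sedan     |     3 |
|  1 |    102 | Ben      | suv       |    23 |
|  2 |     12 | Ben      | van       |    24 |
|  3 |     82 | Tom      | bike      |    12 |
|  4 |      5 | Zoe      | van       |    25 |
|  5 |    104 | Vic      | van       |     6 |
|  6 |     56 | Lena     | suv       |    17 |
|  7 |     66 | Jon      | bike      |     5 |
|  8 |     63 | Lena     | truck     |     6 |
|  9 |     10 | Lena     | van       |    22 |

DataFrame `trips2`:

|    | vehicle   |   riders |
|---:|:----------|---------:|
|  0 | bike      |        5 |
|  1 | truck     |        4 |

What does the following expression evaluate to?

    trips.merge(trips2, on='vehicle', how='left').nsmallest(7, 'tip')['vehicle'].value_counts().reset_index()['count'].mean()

merge on 'vehicle' (how='left') → 10 rows:
   fare driver vehicle  tip  riders
0    76    Vic   sedan    3     NaN
1   102    Ben     suv   23     NaN
2    12    Ben     van   24     NaN
3    82    Tom    bike   12     5.0
4     5    Zoe     van   25     NaN
5   104    Vic     van    6     NaN
6    56   Lena     suv   17     NaN
7    66    Jon    bike    5     5.0
8    63   Lena   truck    6     4.0
9    10   Lena     van   22     NaN
take 7 rows with smallest tip:
   fare driver vehicle  tip  riders
0    76    Vic   sedan    3     NaN
7    66    Jon    bike    5     5.0
5   104    Vic     van    6     NaN
8    63   Lena   truck    6     4.0
3    82    Tom    bike   12     5.0
6    56   Lena     suv   17     NaN
9    10   Lena     van   22     NaN
value_counts of vehicle:
vehicle
bike     2
van      2
sedan    1
truck    1
suv      1
Name: count, dtype: int64
reset_index():
  vehicle  count
0    bike      2
1     van      2
2   sedan      1
3   truck      1
4     suv      1
Then the mean of column 'count': 1.4

1.4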